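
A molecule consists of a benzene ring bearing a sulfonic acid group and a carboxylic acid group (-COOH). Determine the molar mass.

Atom tally by fragment:
  benzene ring core → C:6 H:6
  (− 2 ring H displaced by substituents)
  + SO3H → S:1 O:3 H:1
  + COOH → C:1 H:1 O:2
Element totals:
  C: 7
  H: 6
  O: 5
  S: 1
Molecular formula: C7H6O5S.
  M = 7(12.011) + 6(1.008) + 5(15.999) + 32.06
    = 84.077 + 6.048 + 79.995 + 32.060 = 202.180

202.18 g/mol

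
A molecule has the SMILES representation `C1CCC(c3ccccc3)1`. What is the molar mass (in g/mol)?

132.21 g/mol

Atom tally by fragment:
  cyclobutane ring core → C:4 H:8
  (− 1 ring H displaced by substituents)
  + C6H5 → C:6 H:5
Element totals:
  C: 10
  H: 12
Molecular formula: C10H12.
  M = 10(12.011) + 12(1.008)
    = 120.110 + 12.096 = 132.206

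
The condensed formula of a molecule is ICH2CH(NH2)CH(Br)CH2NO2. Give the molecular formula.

Atom tally by fragment:
  ICH2 → C:1 H:2 I:1
  CH(NH2) → C:1 H:3 N:1
  CH(Br) → C:1 H:1 Br:1
  CH2NO2 → C:1 H:2 N:1 O:2
Element totals:
  C: 4
  H: 8
  Br: 1
  I: 1
  N: 2
  O: 2

C4H8BrIN2O2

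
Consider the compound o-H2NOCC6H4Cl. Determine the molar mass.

Atom tally by fragment:
  benzene ring core → C:6 H:6
  (− 2 ring H displaced by substituents)
  + CONH2 → C:1 H:2 O:1 N:1
  + Cl → Cl:1
Element totals:
  C: 7
  H: 6
  Cl: 1
  N: 1
  O: 1
Molecular formula: C7H6ClNO.
  M = 7(12.011) + 6(1.008) + 35.45 + 14.007 + 15.999
    = 84.077 + 6.048 + 35.450 + 14.007 + 15.999 = 155.581

155.58 g/mol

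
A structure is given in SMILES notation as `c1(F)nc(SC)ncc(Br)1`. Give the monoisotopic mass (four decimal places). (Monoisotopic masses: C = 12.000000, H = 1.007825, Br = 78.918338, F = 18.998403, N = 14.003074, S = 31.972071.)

221.9263

Atom tally by fragment:
  pyrimidine ring core → C:4 H:4 N:2
  (− 3 ring H displaced by substituents)
  + F → F:1
  + SCH3 → C:1 H:3 S:1
  + Br → Br:1
Element totals:
  C: 5
  H: 4
  Br: 1
  F: 1
  N: 2
  S: 1
Molecular formula: C5H4BrFN2S.
  M = 5(12.0) + 4(1.007825) + 78.918338 + 18.998403 + 2(14.003074) + 31.972071
    = 60.000000 + 4.031300 + 78.918338 + 18.998403 + 28.006148 + 31.972071 = 221.926260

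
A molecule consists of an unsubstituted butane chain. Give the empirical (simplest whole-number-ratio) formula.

C2H5

Atom tally by fragment:
  CH3 → C:1 H:3
  CH2 → C:1 H:2
  CH2 → C:1 H:2
  CH3 → C:1 H:3
Element totals:
  C: 4
  H: 10
Molecular formula: C4H10.
gcd of subscripts = 2; dividing each by 2:
  C: 4/2 = 2
  H: 10/2 = 5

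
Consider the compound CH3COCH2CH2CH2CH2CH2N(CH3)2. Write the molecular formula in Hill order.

Element totals:
  C: 9
  H: 19
  N: 1
  O: 1

C9H19NO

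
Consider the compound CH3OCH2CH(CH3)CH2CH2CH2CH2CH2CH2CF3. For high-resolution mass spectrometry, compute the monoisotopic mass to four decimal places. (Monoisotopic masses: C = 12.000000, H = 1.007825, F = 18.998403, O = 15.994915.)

Element totals:
  C: 11
  H: 21
  F: 3
  O: 1
Molecular formula: C11H21F3O.
  M = 11(12.0) + 21(1.007825) + 3(18.998403) + 15.994915
    = 132.000000 + 21.164325 + 56.995209 + 15.994915 = 226.154449

226.1544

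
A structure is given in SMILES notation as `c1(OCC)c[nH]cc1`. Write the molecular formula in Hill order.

C6H9NO

Atom tally by fragment:
  pyrrole ring core → C:4 H:5 N:1
  (− 1 ring H displaced by substituents)
  + OC2H5 → C:2 H:5 O:1
Element totals:
  C: 6
  H: 9
  N: 1
  O: 1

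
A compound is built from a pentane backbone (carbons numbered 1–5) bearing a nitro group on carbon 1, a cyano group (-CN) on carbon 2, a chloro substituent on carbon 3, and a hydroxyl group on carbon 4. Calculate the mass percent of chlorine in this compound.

Atom tally by fragment:
  O2NCH2 → C:1 H:2 N:1 O:2
  CH(CN) → C:2 H:1 N:1
  CH(Cl) → C:1 H:1 Cl:1
  CH(OH) → C:1 H:2 O:1
  CH3 → C:1 H:3
Element totals:
  C: 6
  H: 9
  Cl: 1
  N: 2
  O: 3
Molecular formula: C6H9ClN2O3.
Molar mass = 192.599 g/mol.
Mass from Cl: 1 × 35.45 = 35.450 g/mol.
%Cl = 35.450 / 192.599 × 100 = 18.41%.

18.41%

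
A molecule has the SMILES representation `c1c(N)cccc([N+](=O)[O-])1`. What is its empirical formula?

Atom tally by fragment:
  benzene ring core → C:6 H:6
  (− 2 ring H displaced by substituents)
  + NH2 → N:1 H:2
  + NO2 → N:1 O:2
Element totals:
  C: 6
  H: 6
  N: 2
  O: 2
Molecular formula: C6H6N2O2.
gcd of subscripts = 2; dividing each by 2:
  C: 6/2 = 3
  H: 6/2 = 3
  N: 2/2 = 1
  O: 2/2 = 1

C3H3NO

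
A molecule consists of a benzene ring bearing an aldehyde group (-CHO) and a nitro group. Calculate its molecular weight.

151.12 g/mol

Atom tally by fragment:
  benzene ring core → C:6 H:6
  (− 2 ring H displaced by substituents)
  + CHO → C:1 H:1 O:1
  + NO2 → N:1 O:2
Element totals:
  C: 7
  H: 5
  N: 1
  O: 3
Molecular formula: C7H5NO3.
  M = 7(12.011) + 5(1.008) + 14.007 + 3(15.999)
    = 84.077 + 5.040 + 14.007 + 47.997 = 151.121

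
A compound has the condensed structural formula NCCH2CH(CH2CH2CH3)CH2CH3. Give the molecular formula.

C8H15N

Atom tally by fragment:
  NCCH2 → C:2 H:2 N:1
  CH(CH2CH2CH3) → C:4 H:8
  CH2 → C:1 H:2
  CH3 → C:1 H:3
Element totals:
  C: 8
  H: 15
  N: 1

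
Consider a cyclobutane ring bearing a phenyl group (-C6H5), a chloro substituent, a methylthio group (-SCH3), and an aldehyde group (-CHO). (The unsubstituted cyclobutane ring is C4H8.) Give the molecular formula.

Atom tally by fragment:
  cyclobutane ring core → C:4 H:8
  (− 4 ring H displaced by substituents)
  + C6H5 → C:6 H:5
  + Cl → Cl:1
  + SCH3 → C:1 H:3 S:1
  + CHO → C:1 H:1 O:1
Element totals:
  C: 12
  H: 13
  Cl: 1
  O: 1
  S: 1

C12H13ClOS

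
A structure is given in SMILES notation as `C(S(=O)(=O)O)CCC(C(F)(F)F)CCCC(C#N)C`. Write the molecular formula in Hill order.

C11H18F3NO3S

Atom tally by fragment:
  HO3SCH2 → C:1 H:3 S:1 O:3
  CH2 → C:1 H:2
  CH2 → C:1 H:2
  CH(CF3) → C:2 H:1 F:3
  CH2 → C:1 H:2
  CH2 → C:1 H:2
  CH2 → C:1 H:2
  CH(CN) → C:2 H:1 N:1
  CH3 → C:1 H:3
Element totals:
  C: 11
  H: 18
  F: 3
  N: 1
  O: 3
  S: 1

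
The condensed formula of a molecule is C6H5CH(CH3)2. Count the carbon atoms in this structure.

9

Atom tally by fragment:
  benzene ring core → C:6 H:6
  (− 1 ring H displaced by substituents)
  + CH(CH3)2 → C:3 H:7
Element totals:
  C: 9
  H: 12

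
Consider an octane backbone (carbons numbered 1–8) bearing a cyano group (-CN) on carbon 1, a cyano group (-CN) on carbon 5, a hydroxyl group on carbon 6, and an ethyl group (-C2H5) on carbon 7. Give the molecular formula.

Atom tally by fragment:
  NCCH2 → C:2 H:2 N:1
  CH2 → C:1 H:2
  CH2 → C:1 H:2
  CH2 → C:1 H:2
  CH(CN) → C:2 H:1 N:1
  CH(OH) → C:1 H:2 O:1
  CH(C2H5) → C:3 H:6
  CH3 → C:1 H:3
Element totals:
  C: 12
  H: 20
  N: 2
  O: 1

C12H20N2O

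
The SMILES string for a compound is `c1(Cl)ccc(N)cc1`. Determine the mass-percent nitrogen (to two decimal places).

10.98%

Atom tally by fragment:
  benzene ring core → C:6 H:6
  (− 2 ring H displaced by substituents)
  + Cl → Cl:1
  + NH2 → N:1 H:2
Element totals:
  C: 6
  H: 6
  Cl: 1
  N: 1
Molecular formula: C6H6ClN.
Molar mass = 127.571 g/mol.
Mass from N: 1 × 14.007 = 14.007 g/mol.
%N = 14.007 / 127.571 × 100 = 10.98%.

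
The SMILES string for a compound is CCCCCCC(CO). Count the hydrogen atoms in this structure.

18

Atom tally by fragment:
  CH3 → C:1 H:3
  CH2 → C:1 H:2
  CH2 → C:1 H:2
  CH2 → C:1 H:2
  CH2 → C:1 H:2
  CH2 → C:1 H:2
  CH2CH2OH → C:2 H:5 O:1
Element totals:
  C: 8
  H: 18
  O: 1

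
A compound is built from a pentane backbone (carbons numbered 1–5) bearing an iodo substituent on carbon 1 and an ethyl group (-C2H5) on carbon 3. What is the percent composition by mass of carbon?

Atom tally by fragment:
  ICH2 → C:1 H:2 I:1
  CH2 → C:1 H:2
  CH(C2H5) → C:3 H:6
  CH2 → C:1 H:2
  CH3 → C:1 H:3
Element totals:
  C: 7
  H: 15
  I: 1
Molecular formula: C7H15I.
Molar mass = 226.101 g/mol.
Mass from C: 7 × 12.011 = 84.077 g/mol.
%C = 84.077 / 226.101 × 100 = 37.19%.

37.19%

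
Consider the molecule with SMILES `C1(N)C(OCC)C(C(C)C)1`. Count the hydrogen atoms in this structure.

17

Atom tally by fragment:
  cyclopropane ring core → C:3 H:6
  (− 3 ring H displaced by substituents)
  + NH2 → N:1 H:2
  + OC2H5 → C:2 H:5 O:1
  + CH(CH3)2 → C:3 H:7
Element totals:
  C: 8
  H: 17
  N: 1
  O: 1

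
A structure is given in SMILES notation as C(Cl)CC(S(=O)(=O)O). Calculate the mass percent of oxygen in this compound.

Atom tally by fragment:
  ClCH2 → C:1 H:2 Cl:1
  CH2 → C:1 H:2
  CH2SO3H → C:1 H:3 S:1 O:3
Element totals:
  C: 3
  H: 7
  Cl: 1
  O: 3
  S: 1
Molecular formula: C3H7ClO3S.
Molar mass = 158.596 g/mol.
Mass from O: 3 × 15.999 = 47.997 g/mol.
%O = 47.997 / 158.596 × 100 = 30.26%.

30.26%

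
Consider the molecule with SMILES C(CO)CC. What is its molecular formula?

Atom tally by fragment:
  HOCH2CH2 → C:2 H:5 O:1
  CH2 → C:1 H:2
  CH3 → C:1 H:3
Element totals:
  C: 4
  H: 10
  O: 1

C4H10O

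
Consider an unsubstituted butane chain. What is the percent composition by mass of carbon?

Atom tally by fragment:
  CH3 → C:1 H:3
  CH2 → C:1 H:2
  CH2 → C:1 H:2
  CH3 → C:1 H:3
Element totals:
  C: 4
  H: 10
Molecular formula: C4H10.
Molar mass = 58.124 g/mol.
Mass from C: 4 × 12.011 = 48.044 g/mol.
%C = 48.044 / 58.124 × 100 = 82.66%.

82.66%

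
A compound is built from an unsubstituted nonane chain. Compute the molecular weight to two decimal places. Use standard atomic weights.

128.26 g/mol

Atom tally by fragment:
  CH3 → C:1 H:3
  CH2 → C:1 H:2
  CH2 → C:1 H:2
  CH2 → C:1 H:2
  CH2 → C:1 H:2
  CH2 → C:1 H:2
  CH2 → C:1 H:2
  CH2 → C:1 H:2
  CH3 → C:1 H:3
Element totals:
  C: 9
  H: 20
Molecular formula: C9H20.
  M = 9(12.011) + 20(1.008)
    = 108.099 + 20.160 = 128.259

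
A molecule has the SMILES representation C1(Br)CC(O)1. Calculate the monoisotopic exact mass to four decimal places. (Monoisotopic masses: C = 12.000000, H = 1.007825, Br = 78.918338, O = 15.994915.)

135.9524

Atom tally by fragment:
  cyclopropane ring core → C:3 H:6
  (− 2 ring H displaced by substituents)
  + Br → Br:1
  + OH → O:1 H:1
Element totals:
  C: 3
  H: 5
  Br: 1
  O: 1
Molecular formula: C3H5BrO.
  M = 3(12.0) + 5(1.007825) + 78.918338 + 15.994915
    = 36.000000 + 5.039125 + 78.918338 + 15.994915 = 135.952378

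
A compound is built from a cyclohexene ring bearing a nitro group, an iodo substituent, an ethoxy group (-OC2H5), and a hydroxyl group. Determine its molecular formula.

Atom tally by fragment:
  cyclohexene ring core → C:6 H:10
  (− 4 ring H displaced by substituents)
  + NO2 → N:1 O:2
  + I → I:1
  + OC2H5 → C:2 H:5 O:1
  + OH → O:1 H:1
Element totals:
  C: 8
  H: 12
  I: 1
  N: 1
  O: 4

C8H12INO4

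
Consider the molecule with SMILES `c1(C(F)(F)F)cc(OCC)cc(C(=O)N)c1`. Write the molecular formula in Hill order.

Atom tally by fragment:
  benzene ring core → C:6 H:6
  (− 3 ring H displaced by substituents)
  + CF3 → C:1 F:3
  + OC2H5 → C:2 H:5 O:1
  + CONH2 → C:1 H:2 O:1 N:1
Element totals:
  C: 10
  H: 10
  F: 3
  N: 1
  O: 2

C10H10F3NO2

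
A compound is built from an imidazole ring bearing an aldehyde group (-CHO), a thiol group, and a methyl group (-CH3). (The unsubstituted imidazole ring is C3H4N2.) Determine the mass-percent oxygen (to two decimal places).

Atom tally by fragment:
  imidazole ring core → C:3 H:4 N:2
  (− 3 ring H displaced by substituents)
  + CHO → C:1 H:1 O:1
  + SH → S:1 H:1
  + CH3 → C:1 H:3
Element totals:
  C: 5
  H: 6
  N: 2
  O: 1
  S: 1
Molecular formula: C5H6N2OS.
Molar mass = 142.176 g/mol.
Mass from O: 1 × 15.999 = 15.999 g/mol.
%O = 15.999 / 142.176 × 100 = 11.25%.

11.25%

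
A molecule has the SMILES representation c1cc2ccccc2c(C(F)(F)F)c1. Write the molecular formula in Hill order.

C11H7F3

Atom tally by fragment:
  naphthalene ring system core → C:10 H:8
  (− 1 ring H displaced by substituents)
  + CF3 → C:1 F:3
Element totals:
  C: 11
  H: 7
  F: 3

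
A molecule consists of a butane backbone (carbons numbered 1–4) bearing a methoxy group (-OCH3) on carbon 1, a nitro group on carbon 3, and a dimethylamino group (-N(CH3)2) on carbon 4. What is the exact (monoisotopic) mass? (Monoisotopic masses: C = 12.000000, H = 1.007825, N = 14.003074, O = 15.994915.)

176.1161

Atom tally by fragment:
  CH3OCH2 → C:2 H:5 O:1
  CH2 → C:1 H:2
  CH(NO2) → C:1 H:1 N:1 O:2
  CH2N(CH3)2 → C:3 H:8 N:1
Element totals:
  C: 7
  H: 16
  N: 2
  O: 3
Molecular formula: C7H16N2O3.
  M = 7(12.0) + 16(1.007825) + 2(14.003074) + 3(15.994915)
    = 84.000000 + 16.125200 + 28.006148 + 47.984745 = 176.116093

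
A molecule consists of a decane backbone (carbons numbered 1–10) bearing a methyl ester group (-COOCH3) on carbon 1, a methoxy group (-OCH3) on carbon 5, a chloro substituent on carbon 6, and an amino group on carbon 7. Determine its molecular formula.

Atom tally by fragment:
  CH3OOCCH2 → C:3 H:5 O:2
  CH2 → C:1 H:2
  CH2 → C:1 H:2
  CH2 → C:1 H:2
  CH(OCH3) → C:2 H:4 O:1
  CH(Cl) → C:1 H:1 Cl:1
  CH(NH2) → C:1 H:3 N:1
  CH2 → C:1 H:2
  CH2 → C:1 H:2
  CH3 → C:1 H:3
Element totals:
  C: 13
  H: 26
  Cl: 1
  N: 1
  O: 3

C13H26ClNO3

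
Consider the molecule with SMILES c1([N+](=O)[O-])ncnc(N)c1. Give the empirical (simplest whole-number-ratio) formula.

Atom tally by fragment:
  pyrimidine ring core → C:4 H:4 N:2
  (− 2 ring H displaced by substituents)
  + NO2 → N:1 O:2
  + NH2 → N:1 H:2
Element totals:
  C: 4
  H: 4
  N: 4
  O: 2
Molecular formula: C4H4N4O2.
gcd of subscripts = 2; dividing each by 2:
  C: 4/2 = 2
  H: 4/2 = 2
  N: 4/2 = 2
  O: 2/2 = 1

C2H2N2O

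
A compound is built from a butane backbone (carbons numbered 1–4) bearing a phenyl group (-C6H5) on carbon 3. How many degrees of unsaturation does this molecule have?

4

Atom tally by fragment:
  CH3 → C:1 H:3
  CH2 → C:1 H:2
  CH(C6H5) → C:7 H:6
  CH3 → C:1 H:3
Element totals:
  C: 10
  H: 14
Molecular formula: C10H14.
DoU = (2C + 2 + N − H − X) / 2 = (2·10 + 2 + 0 − 14 − 0) / 2 = 4.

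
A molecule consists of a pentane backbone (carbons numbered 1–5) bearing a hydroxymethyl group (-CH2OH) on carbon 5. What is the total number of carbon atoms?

6

Atom tally by fragment:
  CH3 → C:1 H:3
  CH2 → C:1 H:2
  CH2 → C:1 H:2
  CH2 → C:1 H:2
  CH2CH2OH → C:2 H:5 O:1
Element totals:
  C: 6
  H: 14
  O: 1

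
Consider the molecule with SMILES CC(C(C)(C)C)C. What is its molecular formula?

C7H16

Atom tally by fragment:
  CH3 → C:1 H:3
  CH(C(CH3)3) → C:5 H:10
  CH3 → C:1 H:3
Element totals:
  C: 7
  H: 16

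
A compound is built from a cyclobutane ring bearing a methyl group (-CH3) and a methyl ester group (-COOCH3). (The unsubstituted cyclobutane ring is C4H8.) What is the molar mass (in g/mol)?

Atom tally by fragment:
  cyclobutane ring core → C:4 H:8
  (− 2 ring H displaced by substituents)
  + CH3 → C:1 H:3
  + COOCH3 → C:2 H:3 O:2
Element totals:
  C: 7
  H: 12
  O: 2
Molecular formula: C7H12O2.
  M = 7(12.011) + 12(1.008) + 2(15.999)
    = 84.077 + 12.096 + 31.998 = 128.171

128.17 g/mol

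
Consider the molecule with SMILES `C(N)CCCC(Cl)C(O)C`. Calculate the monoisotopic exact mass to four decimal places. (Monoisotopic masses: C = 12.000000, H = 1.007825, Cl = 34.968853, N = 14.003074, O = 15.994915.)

165.0920

Atom tally by fragment:
  H2NCH2 → C:1 H:4 N:1
  CH2 → C:1 H:2
  CH2 → C:1 H:2
  CH2 → C:1 H:2
  CH(Cl) → C:1 H:1 Cl:1
  CH(OH) → C:1 H:2 O:1
  CH3 → C:1 H:3
Element totals:
  C: 7
  H: 16
  Cl: 1
  N: 1
  O: 1
Molecular formula: C7H16ClNO.
  M = 7(12.0) + 16(1.007825) + 34.968853 + 14.003074 + 15.994915
    = 84.000000 + 16.125200 + 34.968853 + 14.003074 + 15.994915 = 165.092042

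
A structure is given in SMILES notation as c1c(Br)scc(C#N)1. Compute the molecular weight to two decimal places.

188.04 g/mol

Atom tally by fragment:
  thiophene ring core → C:4 H:4 S:1
  (− 2 ring H displaced by substituents)
  + Br → Br:1
  + CN → C:1 N:1
Element totals:
  C: 5
  H: 2
  Br: 1
  N: 1
  S: 1
Molecular formula: C5H2BrNS.
  M = 5(12.011) + 2(1.008) + 79.904 + 14.007 + 32.06
    = 60.055 + 2.016 + 79.904 + 14.007 + 32.060 = 188.042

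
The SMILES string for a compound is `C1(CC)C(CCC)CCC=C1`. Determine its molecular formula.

C11H20

Atom tally by fragment:
  cyclohexene ring core → C:6 H:10
  (− 2 ring H displaced by substituents)
  + C2H5 → C:2 H:5
  + CH2CH2CH3 → C:3 H:7
Element totals:
  C: 11
  H: 20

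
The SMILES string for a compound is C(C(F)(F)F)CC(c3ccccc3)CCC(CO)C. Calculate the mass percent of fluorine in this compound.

20.78%

Atom tally by fragment:
  F3CCH2 → C:2 H:2 F:3
  CH2 → C:1 H:2
  CH(C6H5) → C:7 H:6
  CH2 → C:1 H:2
  CH2 → C:1 H:2
  CH(CH2OH) → C:2 H:4 O:1
  CH3 → C:1 H:3
Element totals:
  C: 15
  H: 21
  F: 3
  O: 1
Molecular formula: C15H21F3O.
Molar mass = 274.326 g/mol.
Mass from F: 3 × 18.998 = 56.994 g/mol.
%F = 56.994 / 274.326 × 100 = 20.78%.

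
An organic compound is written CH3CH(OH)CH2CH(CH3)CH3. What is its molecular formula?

Atom tally by fragment:
  CH3 → C:1 H:3
  CH(OH) → C:1 H:2 O:1
  CH2 → C:1 H:2
  CH(CH3) → C:2 H:4
  CH3 → C:1 H:3
Element totals:
  C: 6
  H: 14
  O: 1

C6H14O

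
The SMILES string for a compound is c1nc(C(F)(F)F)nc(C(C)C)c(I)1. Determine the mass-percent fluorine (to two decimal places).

Atom tally by fragment:
  pyrimidine ring core → C:4 H:4 N:2
  (− 3 ring H displaced by substituents)
  + CF3 → C:1 F:3
  + CH(CH3)2 → C:3 H:7
  + I → I:1
Element totals:
  C: 8
  H: 8
  F: 3
  I: 1
  N: 2
Molecular formula: C8H8F3IN2.
Molar mass = 316.064 g/mol.
Mass from F: 3 × 18.998 = 56.994 g/mol.
%F = 56.994 / 316.064 × 100 = 18.03%.

18.03%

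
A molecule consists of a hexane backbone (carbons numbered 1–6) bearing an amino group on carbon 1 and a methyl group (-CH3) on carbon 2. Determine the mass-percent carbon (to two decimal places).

Atom tally by fragment:
  H2NCH2 → C:1 H:4 N:1
  CH(CH3) → C:2 H:4
  CH2 → C:1 H:2
  CH2 → C:1 H:2
  CH2 → C:1 H:2
  CH3 → C:1 H:3
Element totals:
  C: 7
  H: 17
  N: 1
Molecular formula: C7H17N.
Molar mass = 115.220 g/mol.
Mass from C: 7 × 12.011 = 84.077 g/mol.
%C = 84.077 / 115.220 × 100 = 72.97%.

72.97%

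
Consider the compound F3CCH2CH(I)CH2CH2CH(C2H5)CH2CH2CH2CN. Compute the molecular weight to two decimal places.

361.19 g/mol

Element totals:
  C: 12
  H: 19
  F: 3
  I: 1
  N: 1
Molecular formula: C12H19F3IN.
  M = 12(12.011) + 19(1.008) + 3(18.998) + 126.904 + 14.007
    = 144.132 + 19.152 + 56.994 + 126.904 + 14.007 = 361.189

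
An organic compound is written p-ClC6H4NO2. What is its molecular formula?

C6H4ClNO2

Atom tally by fragment:
  benzene ring core → C:6 H:6
  (− 2 ring H displaced by substituents)
  + Cl → Cl:1
  + NO2 → N:1 O:2
Element totals:
  C: 6
  H: 4
  Cl: 1
  N: 1
  O: 2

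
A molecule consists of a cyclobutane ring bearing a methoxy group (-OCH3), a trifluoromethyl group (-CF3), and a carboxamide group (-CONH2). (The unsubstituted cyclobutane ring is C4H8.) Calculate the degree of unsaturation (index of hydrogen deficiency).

Atom tally by fragment:
  cyclobutane ring core → C:4 H:8
  (− 3 ring H displaced by substituents)
  + OCH3 → C:1 H:3 O:1
  + CF3 → C:1 F:3
  + CONH2 → C:1 H:2 O:1 N:1
Element totals:
  C: 7
  H: 10
  F: 3
  N: 1
  O: 2
Molecular formula: C7H10F3NO2.
DoU = (2C + 2 + N − H − X) / 2 = (2·7 + 2 + 1 − 10 − 3) / 2 = 2.

2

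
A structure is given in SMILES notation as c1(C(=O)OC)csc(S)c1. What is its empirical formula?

Atom tally by fragment:
  thiophene ring core → C:4 H:4 S:1
  (− 2 ring H displaced by substituents)
  + COOCH3 → C:2 H:3 O:2
  + SH → S:1 H:1
Element totals:
  C: 6
  H: 6
  O: 2
  S: 2
Molecular formula: C6H6O2S2.
gcd of subscripts = 2; dividing each by 2:
  C: 6/2 = 3
  H: 6/2 = 3
  O: 2/2 = 1
  S: 2/2 = 1

C3H3OS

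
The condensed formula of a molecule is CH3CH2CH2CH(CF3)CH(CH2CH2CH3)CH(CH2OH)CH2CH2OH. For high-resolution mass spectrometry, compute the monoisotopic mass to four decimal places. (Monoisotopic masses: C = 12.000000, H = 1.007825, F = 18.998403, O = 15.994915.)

270.1807

Element totals:
  C: 13
  H: 25
  F: 3
  O: 2
Molecular formula: C13H25F3O2.
  M = 13(12.0) + 25(1.007825) + 3(18.998403) + 2(15.994915)
    = 156.000000 + 25.195625 + 56.995209 + 31.989830 = 270.180664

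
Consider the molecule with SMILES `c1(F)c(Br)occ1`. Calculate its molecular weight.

164.96 g/mol

Atom tally by fragment:
  furan ring core → C:4 H:4 O:1
  (− 2 ring H displaced by substituents)
  + F → F:1
  + Br → Br:1
Element totals:
  C: 4
  H: 2
  Br: 1
  F: 1
  O: 1
Molecular formula: C4H2BrFO.
  M = 4(12.011) + 2(1.008) + 79.904 + 18.998 + 15.999
    = 48.044 + 2.016 + 79.904 + 18.998 + 15.999 = 164.961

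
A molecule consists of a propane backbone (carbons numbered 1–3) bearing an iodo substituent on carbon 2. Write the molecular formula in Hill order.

Atom tally by fragment:
  CH3 → C:1 H:3
  CH(I) → C:1 H:1 I:1
  CH3 → C:1 H:3
Element totals:
  C: 3
  H: 7
  I: 1

C3H7I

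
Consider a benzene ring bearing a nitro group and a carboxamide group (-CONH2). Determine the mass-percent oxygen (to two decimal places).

Atom tally by fragment:
  benzene ring core → C:6 H:6
  (− 2 ring H displaced by substituents)
  + NO2 → N:1 O:2
  + CONH2 → C:1 H:2 O:1 N:1
Element totals:
  C: 7
  H: 6
  N: 2
  O: 3
Molecular formula: C7H6N2O3.
Molar mass = 166.136 g/mol.
Mass from O: 3 × 15.999 = 47.997 g/mol.
%O = 47.997 / 166.136 × 100 = 28.89%.

28.89%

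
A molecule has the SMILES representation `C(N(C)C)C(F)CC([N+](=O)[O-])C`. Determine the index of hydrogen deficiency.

Atom tally by fragment:
  (CH3)2NCH2 → C:3 H:8 N:1
  CH(F) → C:1 H:1 F:1
  CH2 → C:1 H:2
  CH(NO2) → C:1 H:1 N:1 O:2
  CH3 → C:1 H:3
Element totals:
  C: 7
  H: 15
  F: 1
  N: 2
  O: 2
Molecular formula: C7H15FN2O2.
DoU = (2C + 2 + N − H − X) / 2 = (2·7 + 2 + 2 − 15 − 1) / 2 = 1.

1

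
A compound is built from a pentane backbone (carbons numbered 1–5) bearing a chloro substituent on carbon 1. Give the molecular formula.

C5H11Cl

Atom tally by fragment:
  ClCH2 → C:1 H:2 Cl:1
  CH2 → C:1 H:2
  CH2 → C:1 H:2
  CH2 → C:1 H:2
  CH3 → C:1 H:3
Element totals:
  C: 5
  H: 11
  Cl: 1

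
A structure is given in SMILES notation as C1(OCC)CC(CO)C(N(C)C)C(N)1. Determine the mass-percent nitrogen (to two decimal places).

Atom tally by fragment:
  cyclopentane ring core → C:5 H:10
  (− 4 ring H displaced by substituents)
  + OC2H5 → C:2 H:5 O:1
  + CH2OH → C:1 H:3 O:1
  + N(CH3)2 → N:1 C:2 H:6
  + NH2 → N:1 H:2
Element totals:
  C: 10
  H: 22
  N: 2
  O: 2
Molecular formula: C10H22N2O2.
Molar mass = 202.298 g/mol.
Mass from N: 2 × 14.007 = 28.014 g/mol.
%N = 28.014 / 202.298 × 100 = 13.85%.

13.85%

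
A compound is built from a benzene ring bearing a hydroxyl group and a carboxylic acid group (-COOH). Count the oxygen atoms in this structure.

Atom tally by fragment:
  benzene ring core → C:6 H:6
  (− 2 ring H displaced by substituents)
  + OH → O:1 H:1
  + COOH → C:1 H:1 O:2
Element totals:
  C: 7
  H: 6
  O: 3

3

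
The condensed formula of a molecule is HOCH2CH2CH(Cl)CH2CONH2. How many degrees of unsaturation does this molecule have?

1

Element totals:
  C: 5
  H: 10
  Cl: 1
  N: 1
  O: 2
Molecular formula: C5H10ClNO2.
DoU = (2C + 2 + N − H − X) / 2 = (2·5 + 2 + 1 − 10 − 1) / 2 = 1.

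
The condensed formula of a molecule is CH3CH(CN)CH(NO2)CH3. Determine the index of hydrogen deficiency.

Atom tally by fragment:
  CH3 → C:1 H:3
  CH(CN) → C:2 H:1 N:1
  CH(NO2) → C:1 H:1 N:1 O:2
  CH3 → C:1 H:3
Element totals:
  C: 5
  H: 8
  N: 2
  O: 2
Molecular formula: C5H8N2O2.
DoU = (2C + 2 + N − H − X) / 2 = (2·5 + 2 + 2 − 8 − 0) / 2 = 3.

3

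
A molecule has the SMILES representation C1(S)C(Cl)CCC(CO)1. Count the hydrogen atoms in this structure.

11

Atom tally by fragment:
  cyclopentane ring core → C:5 H:10
  (− 3 ring H displaced by substituents)
  + SH → S:1 H:1
  + Cl → Cl:1
  + CH2OH → C:1 H:3 O:1
Element totals:
  C: 6
  H: 11
  Cl: 1
  O: 1
  S: 1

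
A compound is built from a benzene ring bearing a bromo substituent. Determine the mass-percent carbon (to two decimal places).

45.90%

Atom tally by fragment:
  benzene ring core → C:6 H:6
  (− 1 ring H displaced by substituents)
  + Br → Br:1
Element totals:
  C: 6
  H: 5
  Br: 1
Molecular formula: C6H5Br.
Molar mass = 157.010 g/mol.
Mass from C: 6 × 12.011 = 72.066 g/mol.
%C = 72.066 / 157.010 × 100 = 45.90%.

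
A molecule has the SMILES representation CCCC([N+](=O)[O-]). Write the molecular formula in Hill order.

C4H9NO2

Atom tally by fragment:
  CH3 → C:1 H:3
  CH2 → C:1 H:2
  CH2 → C:1 H:2
  CH2NO2 → C:1 H:2 N:1 O:2
Element totals:
  C: 4
  H: 9
  N: 1
  O: 2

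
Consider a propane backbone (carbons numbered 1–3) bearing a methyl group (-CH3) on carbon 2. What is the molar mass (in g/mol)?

58.12 g/mol

Atom tally by fragment:
  CH3 → C:1 H:3
  CH(CH3) → C:2 H:4
  CH3 → C:1 H:3
Element totals:
  C: 4
  H: 10
Molecular formula: C4H10.
  M = 4(12.011) + 10(1.008)
    = 48.044 + 10.080 = 58.124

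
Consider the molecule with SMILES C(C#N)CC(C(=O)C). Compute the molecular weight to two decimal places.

Atom tally by fragment:
  NCCH2 → C:2 H:2 N:1
  CH2 → C:1 H:2
  CH2COCH3 → C:3 H:5 O:1
Element totals:
  C: 6
  H: 9
  N: 1
  O: 1
Molecular formula: C6H9NO.
  M = 6(12.011) + 9(1.008) + 14.007 + 15.999
    = 72.066 + 9.072 + 14.007 + 15.999 = 111.144

111.14 g/mol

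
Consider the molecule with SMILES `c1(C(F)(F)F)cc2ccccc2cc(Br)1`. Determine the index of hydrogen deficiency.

7

Atom tally by fragment:
  naphthalene ring system core → C:10 H:8
  (− 2 ring H displaced by substituents)
  + CF3 → C:1 F:3
  + Br → Br:1
Element totals:
  C: 11
  H: 6
  Br: 1
  F: 3
Molecular formula: C11H6BrF3.
DoU = (2C + 2 + N − H − X) / 2 = (2·11 + 2 + 0 − 6 − 4) / 2 = 7.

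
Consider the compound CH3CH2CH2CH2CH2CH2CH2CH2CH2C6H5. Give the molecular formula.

Atom tally by fragment:
  CH3 → C:1 H:3
  CH2 → C:1 H:2
  CH2 → C:1 H:2
  CH2 → C:1 H:2
  CH2 → C:1 H:2
  CH2 → C:1 H:2
  CH2 → C:1 H:2
  CH2 → C:1 H:2
  CH2C6H5 → C:7 H:7
Element totals:
  C: 15
  H: 24

C15H24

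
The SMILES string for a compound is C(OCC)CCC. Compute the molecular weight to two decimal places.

102.18 g/mol

Atom tally by fragment:
  C2H5OCH2 → C:3 H:7 O:1
  CH2 → C:1 H:2
  CH2 → C:1 H:2
  CH3 → C:1 H:3
Element totals:
  C: 6
  H: 14
  O: 1
Molecular formula: C6H14O.
  M = 6(12.011) + 14(1.008) + 15.999
    = 72.066 + 14.112 + 15.999 = 102.177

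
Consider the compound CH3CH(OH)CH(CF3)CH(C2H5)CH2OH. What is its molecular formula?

Element totals:
  C: 8
  H: 15
  F: 3
  O: 2

C8H15F3O2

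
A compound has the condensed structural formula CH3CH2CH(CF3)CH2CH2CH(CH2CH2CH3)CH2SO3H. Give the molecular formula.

C11H21F3O3S

Atom tally by fragment:
  CH3 → C:1 H:3
  CH2 → C:1 H:2
  CH(CF3) → C:2 H:1 F:3
  CH2 → C:1 H:2
  CH2 → C:1 H:2
  CH(CH2CH2CH3) → C:4 H:8
  CH2SO3H → C:1 H:3 S:1 O:3
Element totals:
  C: 11
  H: 21
  F: 3
  O: 3
  S: 1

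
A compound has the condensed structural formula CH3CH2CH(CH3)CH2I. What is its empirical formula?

C5H11I

Element totals:
  C: 5
  H: 11
  I: 1
Molecular formula: C5H11I.
gcd of subscripts (5, 11, 1) = 1, so the empirical formula equals the molecular formula.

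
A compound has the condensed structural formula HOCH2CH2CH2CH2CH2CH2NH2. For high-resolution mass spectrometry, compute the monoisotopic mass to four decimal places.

117.1154

Atom tally by fragment:
  HOCH2CH2 → C:2 H:5 O:1
  CH2 → C:1 H:2
  CH2 → C:1 H:2
  CH2 → C:1 H:2
  CH2NH2 → C:1 H:4 N:1
Element totals:
  C: 6
  H: 15
  N: 1
  O: 1
Molecular formula: C6H15NO.
  M = 6(12.0) + 15(1.007825) + 14.003074 + 15.994915
    = 72.000000 + 15.117375 + 14.003074 + 15.994915 = 117.115364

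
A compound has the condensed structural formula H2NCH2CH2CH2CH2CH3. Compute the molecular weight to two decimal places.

87.17 g/mol

Atom tally by fragment:
  H2NCH2 → C:1 H:4 N:1
  CH2 → C:1 H:2
  CH2 → C:1 H:2
  CH2 → C:1 H:2
  CH3 → C:1 H:3
Element totals:
  C: 5
  H: 13
  N: 1
Molecular formula: C5H13N.
  M = 5(12.011) + 13(1.008) + 14.007
    = 60.055 + 13.104 + 14.007 = 87.166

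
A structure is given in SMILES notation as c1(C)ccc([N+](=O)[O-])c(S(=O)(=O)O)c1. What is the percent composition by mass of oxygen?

Atom tally by fragment:
  benzene ring core → C:6 H:6
  (− 3 ring H displaced by substituents)
  + CH3 → C:1 H:3
  + NO2 → N:1 O:2
  + SO3H → S:1 O:3 H:1
Element totals:
  C: 7
  H: 7
  N: 1
  O: 5
  S: 1
Molecular formula: C7H7NO5S.
Molar mass = 217.195 g/mol.
Mass from O: 5 × 15.999 = 79.995 g/mol.
%O = 79.995 / 217.195 × 100 = 36.83%.

36.83%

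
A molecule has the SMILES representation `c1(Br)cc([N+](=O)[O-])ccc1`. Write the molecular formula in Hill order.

C6H4BrNO2

Atom tally by fragment:
  benzene ring core → C:6 H:6
  (− 2 ring H displaced by substituents)
  + Br → Br:1
  + NO2 → N:1 O:2
Element totals:
  C: 6
  H: 4
  Br: 1
  N: 1
  O: 2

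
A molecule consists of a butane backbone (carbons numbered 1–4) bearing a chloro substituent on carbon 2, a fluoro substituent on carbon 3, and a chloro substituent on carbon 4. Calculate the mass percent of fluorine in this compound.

Atom tally by fragment:
  CH3 → C:1 H:3
  CH(Cl) → C:1 H:1 Cl:1
  CH(F) → C:1 H:1 F:1
  CH2Cl → C:1 H:2 Cl:1
Element totals:
  C: 4
  H: 7
  Cl: 2
  F: 1
Molecular formula: C4H7Cl2F.
Molar mass = 144.998 g/mol.
Mass from F: 1 × 18.998 = 18.998 g/mol.
%F = 18.998 / 144.998 × 100 = 13.10%.

13.10%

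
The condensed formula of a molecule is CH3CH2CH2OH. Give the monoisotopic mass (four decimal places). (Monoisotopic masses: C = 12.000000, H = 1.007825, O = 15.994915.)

60.0575

Atom tally by fragment:
  CH3 → C:1 H:3
  CH2 → C:1 H:2
  CH2OH → C:1 H:3 O:1
Element totals:
  C: 3
  H: 8
  O: 1
Molecular formula: C3H8O.
  M = 3(12.0) + 8(1.007825) + 15.994915
    = 36.000000 + 8.062600 + 15.994915 = 60.057515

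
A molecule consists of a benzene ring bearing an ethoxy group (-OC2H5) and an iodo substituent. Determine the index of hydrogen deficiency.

4

Atom tally by fragment:
  benzene ring core → C:6 H:6
  (− 2 ring H displaced by substituents)
  + OC2H5 → C:2 H:5 O:1
  + I → I:1
Element totals:
  C: 8
  H: 9
  I: 1
  O: 1
Molecular formula: C8H9IO.
DoU = (2C + 2 + N − H − X) / 2 = (2·8 + 2 + 0 − 9 − 1) / 2 = 4.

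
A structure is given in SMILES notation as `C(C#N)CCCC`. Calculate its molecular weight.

97.16 g/mol

Atom tally by fragment:
  NCCH2 → C:2 H:2 N:1
  CH2 → C:1 H:2
  CH2 → C:1 H:2
  CH2 → C:1 H:2
  CH3 → C:1 H:3
Element totals:
  C: 6
  H: 11
  N: 1
Molecular formula: C6H11N.
  M = 6(12.011) + 11(1.008) + 14.007
    = 72.066 + 11.088 + 14.007 = 97.161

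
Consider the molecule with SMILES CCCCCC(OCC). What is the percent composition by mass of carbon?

73.78%

Atom tally by fragment:
  CH3 → C:1 H:3
  CH2 → C:1 H:2
  CH2 → C:1 H:2
  CH2 → C:1 H:2
  CH2 → C:1 H:2
  CH2OC2H5 → C:3 H:7 O:1
Element totals:
  C: 8
  H: 18
  O: 1
Molecular formula: C8H18O.
Molar mass = 130.231 g/mol.
Mass from C: 8 × 12.011 = 96.088 g/mol.
%C = 96.088 / 130.231 × 100 = 73.78%.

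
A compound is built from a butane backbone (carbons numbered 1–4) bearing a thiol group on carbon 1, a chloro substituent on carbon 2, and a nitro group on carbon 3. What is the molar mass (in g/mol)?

169.62 g/mol

Atom tally by fragment:
  HSCH2 → C:1 H:3 S:1
  CH(Cl) → C:1 H:1 Cl:1
  CH(NO2) → C:1 H:1 N:1 O:2
  CH3 → C:1 H:3
Element totals:
  C: 4
  H: 8
  Cl: 1
  N: 1
  O: 2
  S: 1
Molecular formula: C4H8ClNO2S.
  M = 4(12.011) + 8(1.008) + 35.45 + 14.007 + 2(15.999) + 32.06
    = 48.044 + 8.064 + 35.450 + 14.007 + 31.998 + 32.060 = 169.623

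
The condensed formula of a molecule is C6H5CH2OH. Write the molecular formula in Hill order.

C7H8O

Element totals:
  C: 7
  H: 8
  O: 1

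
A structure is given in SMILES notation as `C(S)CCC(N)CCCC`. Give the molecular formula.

C8H19NS

Atom tally by fragment:
  HSCH2 → C:1 H:3 S:1
  CH2 → C:1 H:2
  CH2 → C:1 H:2
  CH(NH2) → C:1 H:3 N:1
  CH2 → C:1 H:2
  CH2 → C:1 H:2
  CH2 → C:1 H:2
  CH3 → C:1 H:3
Element totals:
  C: 8
  H: 19
  N: 1
  S: 1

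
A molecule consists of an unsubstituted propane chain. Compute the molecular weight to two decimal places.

Atom tally by fragment:
  CH3 → C:1 H:3
  CH2 → C:1 H:2
  CH3 → C:1 H:3
Element totals:
  C: 3
  H: 8
Molecular formula: C3H8.
  M = 3(12.011) + 8(1.008)
    = 36.033 + 8.064 = 44.097

44.10 g/mol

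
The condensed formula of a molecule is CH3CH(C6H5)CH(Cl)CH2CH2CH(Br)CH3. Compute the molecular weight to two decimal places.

289.64 g/mol

Atom tally by fragment:
  CH3 → C:1 H:3
  CH(C6H5) → C:7 H:6
  CH(Cl) → C:1 H:1 Cl:1
  CH2 → C:1 H:2
  CH2 → C:1 H:2
  CH(Br) → C:1 H:1 Br:1
  CH3 → C:1 H:3
Element totals:
  C: 13
  H: 18
  Br: 1
  Cl: 1
Molecular formula: C13H18BrCl.
  M = 13(12.011) + 18(1.008) + 79.904 + 35.45
    = 156.143 + 18.144 + 79.904 + 35.450 = 289.641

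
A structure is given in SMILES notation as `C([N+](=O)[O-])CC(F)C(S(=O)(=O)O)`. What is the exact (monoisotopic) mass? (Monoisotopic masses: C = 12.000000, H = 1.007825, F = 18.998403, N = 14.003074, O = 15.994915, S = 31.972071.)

Atom tally by fragment:
  O2NCH2 → C:1 H:2 N:1 O:2
  CH2 → C:1 H:2
  CH(F) → C:1 H:1 F:1
  CH2SO3H → C:1 H:3 S:1 O:3
Element totals:
  C: 4
  H: 8
  F: 1
  N: 1
  O: 5
  S: 1
Molecular formula: C4H8FNO5S.
  M = 4(12.0) + 8(1.007825) + 18.998403 + 14.003074 + 5(15.994915) + 31.972071
    = 48.000000 + 8.062600 + 18.998403 + 14.003074 + 79.974575 + 31.972071 = 201.010723

201.0107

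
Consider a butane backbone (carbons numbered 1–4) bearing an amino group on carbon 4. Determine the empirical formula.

Atom tally by fragment:
  CH3 → C:1 H:3
  CH2 → C:1 H:2
  CH2 → C:1 H:2
  CH2NH2 → C:1 H:4 N:1
Element totals:
  C: 4
  H: 11
  N: 1
Molecular formula: C4H11N.
gcd of subscripts (4, 11, 1) = 1, so the empirical formula equals the molecular formula.

C4H11N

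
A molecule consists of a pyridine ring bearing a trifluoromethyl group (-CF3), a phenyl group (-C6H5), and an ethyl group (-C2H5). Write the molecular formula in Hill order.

C14H12F3N

Atom tally by fragment:
  pyridine ring core → C:5 H:5 N:1
  (− 3 ring H displaced by substituents)
  + CF3 → C:1 F:3
  + C6H5 → C:6 H:5
  + C2H5 → C:2 H:5
Element totals:
  C: 14
  H: 12
  F: 3
  N: 1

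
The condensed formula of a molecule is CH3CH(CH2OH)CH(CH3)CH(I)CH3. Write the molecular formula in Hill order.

C7H15IO

Atom tally by fragment:
  CH3 → C:1 H:3
  CH(CH2OH) → C:2 H:4 O:1
  CH(CH3) → C:2 H:4
  CH(I) → C:1 H:1 I:1
  CH3 → C:1 H:3
Element totals:
  C: 7
  H: 15
  I: 1
  O: 1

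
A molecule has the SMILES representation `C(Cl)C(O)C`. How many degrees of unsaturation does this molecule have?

Atom tally by fragment:
  ClCH2 → C:1 H:2 Cl:1
  CH(OH) → C:1 H:2 O:1
  CH3 → C:1 H:3
Element totals:
  C: 3
  H: 7
  Cl: 1
  O: 1
Molecular formula: C3H7ClO.
DoU = (2C + 2 + N − H − X) / 2 = (2·3 + 2 + 0 − 7 − 1) / 2 = 0.

0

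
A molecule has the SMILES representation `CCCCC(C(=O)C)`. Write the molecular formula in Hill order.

Atom tally by fragment:
  CH3 → C:1 H:3
  CH2 → C:1 H:2
  CH2 → C:1 H:2
  CH2 → C:1 H:2
  CH2COCH3 → C:3 H:5 O:1
Element totals:
  C: 7
  H: 14
  O: 1

C7H14O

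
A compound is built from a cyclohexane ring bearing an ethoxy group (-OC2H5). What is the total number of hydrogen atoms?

Atom tally by fragment:
  cyclohexane ring core → C:6 H:12
  (− 1 ring H displaced by substituents)
  + OC2H5 → C:2 H:5 O:1
Element totals:
  C: 8
  H: 16
  O: 1

16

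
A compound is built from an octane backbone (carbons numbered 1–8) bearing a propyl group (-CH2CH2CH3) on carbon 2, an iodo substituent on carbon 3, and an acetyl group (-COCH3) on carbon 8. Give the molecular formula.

Atom tally by fragment:
  CH3 → C:1 H:3
  CH(CH2CH2CH3) → C:4 H:8
  CH(I) → C:1 H:1 I:1
  CH2 → C:1 H:2
  CH2 → C:1 H:2
  CH2 → C:1 H:2
  CH2 → C:1 H:2
  CH2COCH3 → C:3 H:5 O:1
Element totals:
  C: 13
  H: 25
  I: 1
  O: 1

C13H25IO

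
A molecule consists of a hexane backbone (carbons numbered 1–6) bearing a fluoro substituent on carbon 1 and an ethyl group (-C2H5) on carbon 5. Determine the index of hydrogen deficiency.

0

Atom tally by fragment:
  FCH2 → C:1 H:2 F:1
  CH2 → C:1 H:2
  CH2 → C:1 H:2
  CH2 → C:1 H:2
  CH(C2H5) → C:3 H:6
  CH3 → C:1 H:3
Element totals:
  C: 8
  H: 17
  F: 1
Molecular formula: C8H17F.
DoU = (2C + 2 + N − H − X) / 2 = (2·8 + 2 + 0 − 17 − 1) / 2 = 0.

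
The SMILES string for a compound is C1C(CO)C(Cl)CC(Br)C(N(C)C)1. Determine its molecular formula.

C9H17BrClNO

Atom tally by fragment:
  cyclohexane ring core → C:6 H:12
  (− 4 ring H displaced by substituents)
  + CH2OH → C:1 H:3 O:1
  + Cl → Cl:1
  + Br → Br:1
  + N(CH3)2 → N:1 C:2 H:6
Element totals:
  C: 9
  H: 17
  Br: 1
  Cl: 1
  N: 1
  O: 1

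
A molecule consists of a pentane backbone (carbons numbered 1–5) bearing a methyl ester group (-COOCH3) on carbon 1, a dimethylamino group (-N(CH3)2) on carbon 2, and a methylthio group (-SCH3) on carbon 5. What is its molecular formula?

C10H21NO2S

Atom tally by fragment:
  CH3OOCCH2 → C:3 H:5 O:2
  CH(N(CH3)2) → C:3 H:7 N:1
  CH2 → C:1 H:2
  CH2 → C:1 H:2
  CH2SCH3 → C:2 H:5 S:1
Element totals:
  C: 10
  H: 21
  N: 1
  O: 2
  S: 1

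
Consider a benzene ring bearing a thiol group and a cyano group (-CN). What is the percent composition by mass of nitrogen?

Atom tally by fragment:
  benzene ring core → C:6 H:6
  (− 2 ring H displaced by substituents)
  + SH → S:1 H:1
  + CN → C:1 N:1
Element totals:
  C: 7
  H: 5
  N: 1
  S: 1
Molecular formula: C7H5NS.
Molar mass = 135.184 g/mol.
Mass from N: 1 × 14.007 = 14.007 g/mol.
%N = 14.007 / 135.184 × 100 = 10.36%.

10.36%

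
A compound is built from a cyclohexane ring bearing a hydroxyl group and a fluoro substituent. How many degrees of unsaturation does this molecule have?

Atom tally by fragment:
  cyclohexane ring core → C:6 H:12
  (− 2 ring H displaced by substituents)
  + OH → O:1 H:1
  + F → F:1
Element totals:
  C: 6
  H: 11
  F: 1
  O: 1
Molecular formula: C6H11FO.
DoU = (2C + 2 + N − H − X) / 2 = (2·6 + 2 + 0 − 11 − 1) / 2 = 1.

1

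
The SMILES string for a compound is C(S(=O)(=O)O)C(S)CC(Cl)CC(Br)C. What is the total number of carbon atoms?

7

Atom tally by fragment:
  HO3SCH2 → C:1 H:3 S:1 O:3
  CH(SH) → C:1 H:2 S:1
  CH2 → C:1 H:2
  CH(Cl) → C:1 H:1 Cl:1
  CH2 → C:1 H:2
  CH(Br) → C:1 H:1 Br:1
  CH3 → C:1 H:3
Element totals:
  C: 7
  H: 14
  Br: 1
  Cl: 1
  O: 3
  S: 2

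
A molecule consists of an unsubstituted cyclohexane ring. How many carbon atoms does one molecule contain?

Atom tally by fragment:
  cyclohexane ring core → C:6 H:12
Element totals:
  C: 6
  H: 12

6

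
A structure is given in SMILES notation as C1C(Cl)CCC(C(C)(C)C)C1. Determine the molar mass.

Atom tally by fragment:
  cyclohexane ring core → C:6 H:12
  (− 2 ring H displaced by substituents)
  + Cl → Cl:1
  + C(CH3)3 → C:4 H:9
Element totals:
  C: 10
  H: 19
  Cl: 1
Molecular formula: C10H19Cl.
  M = 10(12.011) + 19(1.008) + 35.45
    = 120.110 + 19.152 + 35.450 = 174.712

174.71 g/mol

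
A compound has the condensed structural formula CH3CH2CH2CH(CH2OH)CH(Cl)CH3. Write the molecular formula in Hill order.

C7H15ClO

Atom tally by fragment:
  CH3 → C:1 H:3
  CH2 → C:1 H:2
  CH2 → C:1 H:2
  CH(CH2OH) → C:2 H:4 O:1
  CH(Cl) → C:1 H:1 Cl:1
  CH3 → C:1 H:3
Element totals:
  C: 7
  H: 15
  Cl: 1
  O: 1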